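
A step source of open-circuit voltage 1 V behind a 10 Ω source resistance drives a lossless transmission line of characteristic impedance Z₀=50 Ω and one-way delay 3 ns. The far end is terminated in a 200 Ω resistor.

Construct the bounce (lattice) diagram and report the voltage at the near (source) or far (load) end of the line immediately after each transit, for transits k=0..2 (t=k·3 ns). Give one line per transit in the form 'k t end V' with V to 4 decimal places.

Γ_L=0.600000, Γ_S=-0.666667; launch V₁=1·50/60=0.833333
k=0 src: V=0.8333
k=1 load: inc=0.833333, refl=0.833333·0.600000=0.5000; V=0.000000+0.833333+0.500000=1.3333
k=2 src: inc=0.500000, refl=0.500000·-0.666667=-0.3333; V=0.833333+0.500000+-0.333333=1.0000

0 0 source 0.8333
1 3 load 1.3333
2 6 source 1.0000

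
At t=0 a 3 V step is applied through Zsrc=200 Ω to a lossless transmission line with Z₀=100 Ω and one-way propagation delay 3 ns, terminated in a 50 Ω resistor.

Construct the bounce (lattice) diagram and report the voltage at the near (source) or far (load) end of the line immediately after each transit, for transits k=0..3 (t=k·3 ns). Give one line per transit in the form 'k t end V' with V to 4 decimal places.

0 0 source 1.0000
1 3 load 0.6667
2 6 source 0.5556
3 9 load 0.5926

Γ_L=-0.333333, Γ_S=0.333333; launch V₁=3·100/300=1.000000
k=0 src: V=1.0000
k=1 load: inc=1.000000, refl=1.000000·-0.333333=-0.3333; V=0.000000+1.000000+-0.333333=0.6667
k=2 src: inc=-0.333333, refl=-0.333333·0.333333=-0.1111; V=1.000000+-0.333333+-0.111111=0.5556
k=3 load: inc=-0.111111, refl=-0.111111·-0.333333=0.0370; V=0.666667+-0.111111+0.037037=0.5926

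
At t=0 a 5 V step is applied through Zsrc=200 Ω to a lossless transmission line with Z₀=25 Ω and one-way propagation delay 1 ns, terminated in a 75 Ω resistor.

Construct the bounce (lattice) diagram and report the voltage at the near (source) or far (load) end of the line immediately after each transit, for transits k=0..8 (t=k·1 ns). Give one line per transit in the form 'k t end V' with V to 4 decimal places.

0 0 source 0.5556
1 1 load 0.8333
2 2 source 1.0494
3 3 load 1.1574
4 4 source 1.2414
5 5 load 1.2834
6 6 source 1.3161
7 7 load 1.3324
8 8 source 1.3452

Γ_L=0.500000, Γ_S=0.777778; launch V₁=5·25/225=0.555556
k=0 src: V=0.5556
k=1 load: inc=0.555556, refl=0.555556·0.500000=0.2778; V=0.000000+0.555556+0.277778=0.8333
k=2 src: inc=0.277778, refl=0.277778·0.777778=0.2160; V=0.555556+0.277778+0.216049=1.0494
k=3 load: inc=0.216049, refl=0.216049·0.500000=0.1080; V=0.833333+0.216049+0.108025=1.1574
k=4 src: inc=0.108025, refl=0.108025·0.777778=0.0840; V=1.049383+0.108025+0.084019=1.2414
k=5 load: inc=0.084019, refl=0.084019·0.500000=0.0420; V=1.157407+0.084019+0.042010=1.2834
k=6 src: inc=0.042010, refl=0.042010·0.777778=0.0327; V=1.241427+0.042010+0.032674=1.3161
k=7 load: inc=0.032674, refl=0.032674·0.500000=0.0163; V=1.283436+0.032674+0.016337=1.3324
k=8 src: inc=0.016337, refl=0.016337·0.777778=0.0127; V=1.316110+0.016337+0.012707=1.3452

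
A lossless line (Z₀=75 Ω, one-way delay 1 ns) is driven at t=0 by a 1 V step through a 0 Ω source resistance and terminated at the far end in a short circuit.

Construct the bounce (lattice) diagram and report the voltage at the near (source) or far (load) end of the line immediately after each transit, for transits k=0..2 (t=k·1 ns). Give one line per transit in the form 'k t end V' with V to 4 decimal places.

0 0 source 1.0000
1 1 load 0.0000
2 2 source 1.0000

Γ_L=-1.000000, Γ_S=-1.000000; launch V₁=1·75/75=1.000000
k=0 src: V=1.0000
k=1 load: inc=1.000000, refl=1.000000·-1.000000=-1.0000; V=0.000000+1.000000+-1.000000=0.0000
k=2 src: inc=-1.000000, refl=-1.000000·-1.000000=1.0000; V=1.000000+-1.000000+1.000000=1.0000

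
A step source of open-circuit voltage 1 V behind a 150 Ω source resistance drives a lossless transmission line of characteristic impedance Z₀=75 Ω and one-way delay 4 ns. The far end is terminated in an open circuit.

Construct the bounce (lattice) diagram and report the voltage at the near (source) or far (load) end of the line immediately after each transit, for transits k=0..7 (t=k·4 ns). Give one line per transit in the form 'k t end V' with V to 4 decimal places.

Γ_L=1.000000, Γ_S=0.333333; launch V₁=1·75/225=0.333333
k=0 src: V=0.3333
k=1 load: inc=0.333333, refl=0.333333·1.000000=0.3333; V=0.000000+0.333333+0.333333=0.6667
k=2 src: inc=0.333333, refl=0.333333·0.333333=0.1111; V=0.333333+0.333333+0.111111=0.7778
k=3 load: inc=0.111111, refl=0.111111·1.000000=0.1111; V=0.666667+0.111111+0.111111=0.8889
k=4 src: inc=0.111111, refl=0.111111·0.333333=0.0370; V=0.777778+0.111111+0.037037=0.9259
k=5 load: inc=0.037037, refl=0.037037·1.000000=0.0370; V=0.888889+0.037037+0.037037=0.9630
k=6 src: inc=0.037037, refl=0.037037·0.333333=0.0123; V=0.925926+0.037037+0.012346=0.9753
k=7 load: inc=0.012346, refl=0.012346·1.000000=0.0123; V=0.962963+0.012346+0.012346=0.9877

0 0 source 0.3333
1 4 load 0.6667
2 8 source 0.7778
3 12 load 0.8889
4 16 source 0.9259
5 20 load 0.9630
6 24 source 0.9753
7 28 load 0.9877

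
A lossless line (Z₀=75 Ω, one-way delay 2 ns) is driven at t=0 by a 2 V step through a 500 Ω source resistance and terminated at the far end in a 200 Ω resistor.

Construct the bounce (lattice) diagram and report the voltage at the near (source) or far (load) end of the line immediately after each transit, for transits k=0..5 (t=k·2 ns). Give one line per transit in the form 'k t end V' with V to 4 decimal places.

Γ_L=0.454545, Γ_S=0.739130; launch V₁=2·75/575=0.260870
k=0 src: V=0.2609
k=1 load: inc=0.260870, refl=0.260870·0.454545=0.1186; V=0.000000+0.260870+0.118577=0.3794
k=2 src: inc=0.118577, refl=0.118577·0.739130=0.0876; V=0.260870+0.118577+0.087644=0.4671
k=3 load: inc=0.087644, refl=0.087644·0.454545=0.0398; V=0.379447+0.087644+0.039838=0.5069
k=4 src: inc=0.039838, refl=0.039838·0.739130=0.0294; V=0.467091+0.039838+0.029446=0.5364
k=5 load: inc=0.029446, refl=0.029446·0.454545=0.0134; V=0.506929+0.029446+0.013384=0.5498

0 0 source 0.2609
1 2 load 0.3794
2 4 source 0.4671
3 6 load 0.5069
4 8 source 0.5364
5 10 load 0.5498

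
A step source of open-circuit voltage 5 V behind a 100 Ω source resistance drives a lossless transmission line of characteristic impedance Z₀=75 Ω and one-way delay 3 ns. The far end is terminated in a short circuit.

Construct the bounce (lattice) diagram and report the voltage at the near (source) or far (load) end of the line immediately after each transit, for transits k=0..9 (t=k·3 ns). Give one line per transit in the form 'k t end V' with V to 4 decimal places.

0 0 source 2.1429
1 3 load 0.0000
2 6 source -0.3061
3 9 load 0.0000
4 12 source 0.0437
5 15 load 0.0000
6 18 source -0.0062
7 21 load 0.0000
8 24 source 0.0009
9 27 load 0.0000

Γ_L=-1.000000, Γ_S=0.142857; launch V₁=5·75/175=2.142857
k=0 src: V=2.1429
k=1 load: inc=2.142857, refl=2.142857·-1.000000=-2.1429; V=0.000000+2.142857+-2.142857=0.0000
k=2 src: inc=-2.142857, refl=-2.142857·0.142857=-0.3061; V=2.142857+-2.142857+-0.306122=-0.3061
k=3 load: inc=-0.306122, refl=-0.306122·-1.000000=0.3061; V=0.000000+-0.306122+0.306122=0.0000
k=4 src: inc=0.306122, refl=0.306122·0.142857=0.0437; V=-0.306122+0.306122+0.043732=0.0437
k=5 load: inc=0.043732, refl=0.043732·-1.000000=-0.0437; V=0.000000+0.043732+-0.043732=0.0000
k=6 src: inc=-0.043732, refl=-0.043732·0.142857=-0.0062; V=0.043732+-0.043732+-0.006247=-0.0062
k=7 load: inc=-0.006247, refl=-0.006247·-1.000000=0.0062; V=0.000000+-0.006247+0.006247=0.0000
k=8 src: inc=0.006247, refl=0.006247·0.142857=0.0009; V=-0.006247+0.006247+0.000892=0.0009
k=9 load: inc=0.000892, refl=0.000892·-1.000000=-0.0009; V=0.000000+0.000892+-0.000892=0.0000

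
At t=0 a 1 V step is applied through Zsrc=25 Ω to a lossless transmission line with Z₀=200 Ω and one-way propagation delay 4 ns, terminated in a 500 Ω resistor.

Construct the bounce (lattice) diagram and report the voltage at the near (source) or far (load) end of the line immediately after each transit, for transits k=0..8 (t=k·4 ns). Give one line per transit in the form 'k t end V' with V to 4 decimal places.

Γ_L=0.428571, Γ_S=-0.777778; launch V₁=1·200/225=0.888889
k=0 src: V=0.8889
k=1 load: inc=0.888889, refl=0.888889·0.428571=0.3810; V=0.000000+0.888889+0.380952=1.2698
k=2 src: inc=0.380952, refl=0.380952·-0.777778=-0.2963; V=0.888889+0.380952+-0.296296=0.9735
k=3 load: inc=-0.296296, refl=-0.296296·0.428571=-0.1270; V=1.269841+-0.296296+-0.126984=0.8466
k=4 src: inc=-0.126984, refl=-0.126984·-0.777778=0.0988; V=0.973545+-0.126984+0.098765=0.9453
k=5 load: inc=0.098765, refl=0.098765·0.428571=0.0423; V=0.846561+0.098765+0.042328=0.9877
k=6 src: inc=0.042328, refl=0.042328·-0.777778=-0.0329; V=0.945326+0.042328+-0.032922=0.9547
k=7 load: inc=-0.032922, refl=-0.032922·0.428571=-0.0141; V=0.987654+-0.032922+-0.014109=0.9406
k=8 src: inc=-0.014109, refl=-0.014109·-0.777778=0.0110; V=0.954733+-0.014109+0.010974=0.9516

0 0 source 0.8889
1 4 load 1.2698
2 8 source 0.9735
3 12 load 0.8466
4 16 source 0.9453
5 20 load 0.9877
6 24 source 0.9547
7 28 load 0.9406
8 32 source 0.9516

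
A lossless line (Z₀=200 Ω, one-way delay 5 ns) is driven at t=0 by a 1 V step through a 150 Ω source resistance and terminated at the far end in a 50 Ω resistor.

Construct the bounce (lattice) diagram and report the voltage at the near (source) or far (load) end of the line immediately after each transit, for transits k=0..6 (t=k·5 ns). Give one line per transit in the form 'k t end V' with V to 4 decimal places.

0 0 source 0.5714
1 5 load 0.2286
2 10 source 0.2776
3 15 load 0.2482
4 20 source 0.2524
5 25 load 0.2498
6 30 source 0.2502

Γ_L=-0.600000, Γ_S=-0.142857; launch V₁=1·200/350=0.571429
k=0 src: V=0.5714
k=1 load: inc=0.571429, refl=0.571429·-0.600000=-0.3429; V=0.000000+0.571429+-0.342857=0.2286
k=2 src: inc=-0.342857, refl=-0.342857·-0.142857=0.0490; V=0.571429+-0.342857+0.048980=0.2776
k=3 load: inc=0.048980, refl=0.048980·-0.600000=-0.0294; V=0.228571+0.048980+-0.029388=0.2482
k=4 src: inc=-0.029388, refl=-0.029388·-0.142857=0.0042; V=0.277551+-0.029388+0.004198=0.2524
k=5 load: inc=0.004198, refl=0.004198·-0.600000=-0.0025; V=0.248163+0.004198+-0.002519=0.2498
k=6 src: inc=-0.002519, refl=-0.002519·-0.142857=0.0004; V=0.252362+-0.002519+0.000360=0.2502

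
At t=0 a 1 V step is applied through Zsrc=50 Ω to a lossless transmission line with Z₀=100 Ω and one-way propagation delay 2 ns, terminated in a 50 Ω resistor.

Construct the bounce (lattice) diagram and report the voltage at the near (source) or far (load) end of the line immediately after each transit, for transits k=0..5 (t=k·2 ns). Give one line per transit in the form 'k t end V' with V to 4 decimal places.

Γ_L=-0.333333, Γ_S=-0.333333; launch V₁=1·100/150=0.666667
k=0 src: V=0.6667
k=1 load: inc=0.666667, refl=0.666667·-0.333333=-0.2222; V=0.000000+0.666667+-0.222222=0.4444
k=2 src: inc=-0.222222, refl=-0.222222·-0.333333=0.0741; V=0.666667+-0.222222+0.074074=0.5185
k=3 load: inc=0.074074, refl=0.074074·-0.333333=-0.0247; V=0.444444+0.074074+-0.024691=0.4938
k=4 src: inc=-0.024691, refl=-0.024691·-0.333333=0.0082; V=0.518519+-0.024691+0.008230=0.5021
k=5 load: inc=0.008230, refl=0.008230·-0.333333=-0.0027; V=0.493827+0.008230+-0.002743=0.4993

0 0 source 0.6667
1 2 load 0.4444
2 4 source 0.5185
3 6 load 0.4938
4 8 source 0.5021
5 10 load 0.4993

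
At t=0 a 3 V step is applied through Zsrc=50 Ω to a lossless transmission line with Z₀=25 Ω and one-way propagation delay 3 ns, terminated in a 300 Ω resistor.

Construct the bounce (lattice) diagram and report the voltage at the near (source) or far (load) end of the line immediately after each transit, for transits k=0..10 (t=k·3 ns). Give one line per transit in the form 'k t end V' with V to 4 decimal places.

0 0 source 1.0000
1 3 load 1.8462
2 6 source 2.1282
3 9 load 2.3669
4 12 source 2.4464
5 15 load 2.5137
6 18 source 2.5362
7 21 load 2.5552
8 24 source 2.5615
9 27 load 2.5668
10 30 source 2.5686

Γ_L=0.846154, Γ_S=0.333333; launch V₁=3·25/75=1.000000
k=0 src: V=1.0000
k=1 load: inc=1.000000, refl=1.000000·0.846154=0.8462; V=0.000000+1.000000+0.846154=1.8462
k=2 src: inc=0.846154, refl=0.846154·0.333333=0.2821; V=1.000000+0.846154+0.282051=2.1282
k=3 load: inc=0.282051, refl=0.282051·0.846154=0.2387; V=1.846154+0.282051+0.238659=2.3669
k=4 src: inc=0.238659, refl=0.238659·0.333333=0.0796; V=2.128205+0.238659+0.079553=2.4464
k=5 load: inc=0.079553, refl=0.079553·0.846154=0.0673; V=2.366864+0.079553+0.067314=2.5137
k=6 src: inc=0.067314, refl=0.067314·0.333333=0.0224; V=2.446417+0.067314+0.022438=2.5362
k=7 load: inc=0.022438, refl=0.022438·0.846154=0.0190; V=2.513731+0.022438+0.018986=2.5552
k=8 src: inc=0.018986, refl=0.018986·0.333333=0.0063; V=2.536169+0.018986+0.006329=2.5615
k=9 load: inc=0.006329, refl=0.006329·0.846154=0.0054; V=2.555155+0.006329+0.005355=2.5668
k=10 src: inc=0.005355, refl=0.005355·0.333333=0.0018; V=2.561484+0.005355+0.001785=2.5686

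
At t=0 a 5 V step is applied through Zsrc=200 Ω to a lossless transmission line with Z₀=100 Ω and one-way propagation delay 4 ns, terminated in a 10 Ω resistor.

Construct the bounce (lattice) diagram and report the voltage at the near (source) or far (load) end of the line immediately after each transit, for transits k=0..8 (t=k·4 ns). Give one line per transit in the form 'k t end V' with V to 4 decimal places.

Γ_L=-0.818182, Γ_S=0.333333; launch V₁=5·100/300=1.666667
k=0 src: V=1.6667
k=1 load: inc=1.666667, refl=1.666667·-0.818182=-1.3636; V=0.000000+1.666667+-1.363636=0.3030
k=2 src: inc=-1.363636, refl=-1.363636·0.333333=-0.4545; V=1.666667+-1.363636+-0.454545=-0.1515
k=3 load: inc=-0.454545, refl=-0.454545·-0.818182=0.3719; V=0.303030+-0.454545+0.371901=0.2204
k=4 src: inc=0.371901, refl=0.371901·0.333333=0.1240; V=-0.151515+0.371901+0.123967=0.3444
k=5 load: inc=0.123967, refl=0.123967·-0.818182=-0.1014; V=0.220386+0.123967+-0.101427=0.2429
k=6 src: inc=-0.101427, refl=-0.101427·0.333333=-0.0338; V=0.344353+-0.101427+-0.033809=0.2091
k=7 load: inc=-0.033809, refl=-0.033809·-0.818182=0.0277; V=0.242925+-0.033809+0.027662=0.2368
k=8 src: inc=0.027662, refl=0.027662·0.333333=0.0092; V=0.209116+0.027662+0.009221=0.2460

0 0 source 1.6667
1 4 load 0.3030
2 8 source -0.1515
3 12 load 0.2204
4 16 source 0.3444
5 20 load 0.2429
6 24 source 0.2091
7 28 load 0.2368
8 32 source 0.2460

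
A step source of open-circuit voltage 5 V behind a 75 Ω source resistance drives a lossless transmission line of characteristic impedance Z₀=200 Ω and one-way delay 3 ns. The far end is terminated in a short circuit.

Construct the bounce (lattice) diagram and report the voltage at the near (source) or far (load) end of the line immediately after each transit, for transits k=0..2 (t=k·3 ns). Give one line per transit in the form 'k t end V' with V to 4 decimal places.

0 0 source 3.6364
1 3 load 0.0000
2 6 source 1.6529

Γ_L=-1.000000, Γ_S=-0.454545; launch V₁=5·200/275=3.636364
k=0 src: V=3.6364
k=1 load: inc=3.636364, refl=3.636364·-1.000000=-3.6364; V=0.000000+3.636364+-3.636364=0.0000
k=2 src: inc=-3.636364, refl=-3.636364·-0.454545=1.6529; V=3.636364+-3.636364+1.652893=1.6529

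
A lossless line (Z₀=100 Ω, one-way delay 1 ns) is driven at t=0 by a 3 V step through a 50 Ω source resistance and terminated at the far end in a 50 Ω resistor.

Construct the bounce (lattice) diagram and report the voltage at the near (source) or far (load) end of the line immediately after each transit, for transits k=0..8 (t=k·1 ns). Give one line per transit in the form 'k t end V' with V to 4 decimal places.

Γ_L=-0.333333, Γ_S=-0.333333; launch V₁=3·100/150=2.000000
k=0 src: V=2.0000
k=1 load: inc=2.000000, refl=2.000000·-0.333333=-0.6667; V=0.000000+2.000000+-0.666667=1.3333
k=2 src: inc=-0.666667, refl=-0.666667·-0.333333=0.2222; V=2.000000+-0.666667+0.222222=1.5556
k=3 load: inc=0.222222, refl=0.222222·-0.333333=-0.0741; V=1.333333+0.222222+-0.074074=1.4815
k=4 src: inc=-0.074074, refl=-0.074074·-0.333333=0.0247; V=1.555556+-0.074074+0.024691=1.5062
k=5 load: inc=0.024691, refl=0.024691·-0.333333=-0.0082; V=1.481481+0.024691+-0.008230=1.4979
k=6 src: inc=-0.008230, refl=-0.008230·-0.333333=0.0027; V=1.506173+-0.008230+0.002743=1.5007
k=7 load: inc=0.002743, refl=0.002743·-0.333333=-0.0009; V=1.497942+0.002743+-0.000914=1.4998
k=8 src: inc=-0.000914, refl=-0.000914·-0.333333=0.0003; V=1.500686+-0.000914+0.000305=1.5001

0 0 source 2.0000
1 1 load 1.3333
2 2 source 1.5556
3 3 load 1.4815
4 4 source 1.5062
5 5 load 1.4979
6 6 source 1.5007
7 7 load 1.4998
8 8 source 1.5001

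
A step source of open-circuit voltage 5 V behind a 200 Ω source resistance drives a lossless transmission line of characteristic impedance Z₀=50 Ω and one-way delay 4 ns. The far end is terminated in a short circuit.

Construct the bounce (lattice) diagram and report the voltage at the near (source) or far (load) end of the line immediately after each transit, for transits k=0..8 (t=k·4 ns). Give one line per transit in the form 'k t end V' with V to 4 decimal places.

0 0 source 1.0000
1 4 load 0.0000
2 8 source -0.6000
3 12 load 0.0000
4 16 source 0.3600
5 20 load 0.0000
6 24 source -0.2160
7 28 load 0.0000
8 32 source 0.1296

Γ_L=-1.000000, Γ_S=0.600000; launch V₁=5·50/250=1.000000
k=0 src: V=1.0000
k=1 load: inc=1.000000, refl=1.000000·-1.000000=-1.0000; V=0.000000+1.000000+-1.000000=0.0000
k=2 src: inc=-1.000000, refl=-1.000000·0.600000=-0.6000; V=1.000000+-1.000000+-0.600000=-0.6000
k=3 load: inc=-0.600000, refl=-0.600000·-1.000000=0.6000; V=0.000000+-0.600000+0.600000=0.0000
k=4 src: inc=0.600000, refl=0.600000·0.600000=0.3600; V=-0.600000+0.600000+0.360000=0.3600
k=5 load: inc=0.360000, refl=0.360000·-1.000000=-0.3600; V=0.000000+0.360000+-0.360000=0.0000
k=6 src: inc=-0.360000, refl=-0.360000·0.600000=-0.2160; V=0.360000+-0.360000+-0.216000=-0.2160
k=7 load: inc=-0.216000, refl=-0.216000·-1.000000=0.2160; V=0.000000+-0.216000+0.216000=0.0000
k=8 src: inc=0.216000, refl=0.216000·0.600000=0.1296; V=-0.216000+0.216000+0.129600=0.1296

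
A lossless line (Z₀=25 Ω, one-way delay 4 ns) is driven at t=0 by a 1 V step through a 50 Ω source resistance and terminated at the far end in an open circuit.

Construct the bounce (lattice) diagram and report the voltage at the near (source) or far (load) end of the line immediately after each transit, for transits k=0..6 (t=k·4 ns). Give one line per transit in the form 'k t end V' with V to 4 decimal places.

0 0 source 0.3333
1 4 load 0.6667
2 8 source 0.7778
3 12 load 0.8889
4 16 source 0.9259
5 20 load 0.9630
6 24 source 0.9753

Γ_L=1.000000, Γ_S=0.333333; launch V₁=1·25/75=0.333333
k=0 src: V=0.3333
k=1 load: inc=0.333333, refl=0.333333·1.000000=0.3333; V=0.000000+0.333333+0.333333=0.6667
k=2 src: inc=0.333333, refl=0.333333·0.333333=0.1111; V=0.333333+0.333333+0.111111=0.7778
k=3 load: inc=0.111111, refl=0.111111·1.000000=0.1111; V=0.666667+0.111111+0.111111=0.8889
k=4 src: inc=0.111111, refl=0.111111·0.333333=0.0370; V=0.777778+0.111111+0.037037=0.9259
k=5 load: inc=0.037037, refl=0.037037·1.000000=0.0370; V=0.888889+0.037037+0.037037=0.9630
k=6 src: inc=0.037037, refl=0.037037·0.333333=0.0123; V=0.925926+0.037037+0.012346=0.9753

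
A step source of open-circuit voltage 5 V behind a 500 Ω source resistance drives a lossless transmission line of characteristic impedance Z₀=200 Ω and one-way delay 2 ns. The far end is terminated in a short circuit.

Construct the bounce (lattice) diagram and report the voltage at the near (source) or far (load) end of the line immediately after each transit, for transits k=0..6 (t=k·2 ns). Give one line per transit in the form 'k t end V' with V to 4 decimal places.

Γ_L=-1.000000, Γ_S=0.428571; launch V₁=5·200/700=1.428571
k=0 src: V=1.4286
k=1 load: inc=1.428571, refl=1.428571·-1.000000=-1.4286; V=0.000000+1.428571+-1.428571=0.0000
k=2 src: inc=-1.428571, refl=-1.428571·0.428571=-0.6122; V=1.428571+-1.428571+-0.612245=-0.6122
k=3 load: inc=-0.612245, refl=-0.612245·-1.000000=0.6122; V=0.000000+-0.612245+0.612245=0.0000
k=4 src: inc=0.612245, refl=0.612245·0.428571=0.2624; V=-0.612245+0.612245+0.262391=0.2624
k=5 load: inc=0.262391, refl=0.262391·-1.000000=-0.2624; V=0.000000+0.262391+-0.262391=0.0000
k=6 src: inc=-0.262391, refl=-0.262391·0.428571=-0.1125; V=0.262391+-0.262391+-0.112453=-0.1125

0 0 source 1.4286
1 2 load 0.0000
2 4 source -0.6122
3 6 load 0.0000
4 8 source 0.2624
5 10 load 0.0000
6 12 source -0.1125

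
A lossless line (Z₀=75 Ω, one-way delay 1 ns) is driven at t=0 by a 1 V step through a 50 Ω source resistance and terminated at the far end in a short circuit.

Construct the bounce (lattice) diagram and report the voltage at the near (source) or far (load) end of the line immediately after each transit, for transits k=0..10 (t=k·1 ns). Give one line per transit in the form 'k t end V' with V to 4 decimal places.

0 0 source 0.6000
1 1 load 0.0000
2 2 source 0.1200
3 3 load 0.0000
4 4 source 0.0240
5 5 load 0.0000
6 6 source 0.0048
7 7 load 0.0000
8 8 source 0.0010
9 9 load 0.0000
10 10 source 0.0002

Γ_L=-1.000000, Γ_S=-0.200000; launch V₁=1·75/125=0.600000
k=0 src: V=0.6000
k=1 load: inc=0.600000, refl=0.600000·-1.000000=-0.6000; V=0.000000+0.600000+-0.600000=0.0000
k=2 src: inc=-0.600000, refl=-0.600000·-0.200000=0.1200; V=0.600000+-0.600000+0.120000=0.1200
k=3 load: inc=0.120000, refl=0.120000·-1.000000=-0.1200; V=0.000000+0.120000+-0.120000=0.0000
k=4 src: inc=-0.120000, refl=-0.120000·-0.200000=0.0240; V=0.120000+-0.120000+0.024000=0.0240
k=5 load: inc=0.024000, refl=0.024000·-1.000000=-0.0240; V=0.000000+0.024000+-0.024000=0.0000
k=6 src: inc=-0.024000, refl=-0.024000·-0.200000=0.0048; V=0.024000+-0.024000+0.004800=0.0048
k=7 load: inc=0.004800, refl=0.004800·-1.000000=-0.0048; V=0.000000+0.004800+-0.004800=0.0000
k=8 src: inc=-0.004800, refl=-0.004800·-0.200000=0.0010; V=0.004800+-0.004800+0.000960=0.0010
k=9 load: inc=0.000960, refl=0.000960·-1.000000=-0.0010; V=0.000000+0.000960+-0.000960=0.0000
k=10 src: inc=-0.000960, refl=-0.000960·-0.200000=0.0002; V=0.000960+-0.000960+0.000192=0.0002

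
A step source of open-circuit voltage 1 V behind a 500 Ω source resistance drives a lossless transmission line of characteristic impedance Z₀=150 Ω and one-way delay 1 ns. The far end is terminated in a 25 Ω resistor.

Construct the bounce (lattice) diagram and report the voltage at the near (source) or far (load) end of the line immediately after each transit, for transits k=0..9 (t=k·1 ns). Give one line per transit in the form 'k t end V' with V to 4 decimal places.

Γ_L=-0.714286, Γ_S=0.538462; launch V₁=1·150/650=0.230769
k=0 src: V=0.2308
k=1 load: inc=0.230769, refl=0.230769·-0.714286=-0.1648; V=0.000000+0.230769+-0.164835=0.0659
k=2 src: inc=-0.164835, refl=-0.164835·0.538462=-0.0888; V=0.230769+-0.164835+-0.088757=-0.0228
k=3 load: inc=-0.088757, refl=-0.088757·-0.714286=0.0634; V=0.065934+-0.088757+0.063398=0.0406
k=4 src: inc=0.063398, refl=0.063398·0.538462=0.0341; V=-0.022823+0.063398+0.034137=0.0747
k=5 load: inc=0.034137, refl=0.034137·-0.714286=-0.0244; V=0.040575+0.034137+-0.024384=0.0503
k=6 src: inc=-0.024384, refl=-0.024384·0.538462=-0.0131; V=0.074712+-0.024384+-0.013130=0.0372
k=7 load: inc=-0.013130, refl=-0.013130·-0.714286=0.0094; V=0.050328+-0.013130+0.009378=0.0466
k=8 src: inc=0.009378, refl=0.009378·0.538462=0.0050; V=0.037199+0.009378+0.005050=0.0516
k=9 load: inc=0.005050, refl=0.005050·-0.714286=-0.0036; V=0.046577+0.005050+-0.003607=0.0480

0 0 source 0.2308
1 1 load 0.0659
2 2 source -0.0228
3 3 load 0.0406
4 4 source 0.0747
5 5 load 0.0503
6 6 source 0.0372
7 7 load 0.0466
8 8 source 0.0516
9 9 load 0.0480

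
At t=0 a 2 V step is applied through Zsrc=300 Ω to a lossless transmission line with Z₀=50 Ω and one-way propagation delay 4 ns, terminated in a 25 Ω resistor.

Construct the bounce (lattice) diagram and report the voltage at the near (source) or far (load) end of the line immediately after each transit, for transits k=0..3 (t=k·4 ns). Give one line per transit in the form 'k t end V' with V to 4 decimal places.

Γ_L=-0.333333, Γ_S=0.714286; launch V₁=2·50/350=0.285714
k=0 src: V=0.2857
k=1 load: inc=0.285714, refl=0.285714·-0.333333=-0.0952; V=0.000000+0.285714+-0.095238=0.1905
k=2 src: inc=-0.095238, refl=-0.095238·0.714286=-0.0680; V=0.285714+-0.095238+-0.068027=0.1224
k=3 load: inc=-0.068027, refl=-0.068027·-0.333333=0.0227; V=0.190476+-0.068027+0.022676=0.1451

0 0 source 0.2857
1 4 load 0.1905
2 8 source 0.1224
3 12 load 0.1451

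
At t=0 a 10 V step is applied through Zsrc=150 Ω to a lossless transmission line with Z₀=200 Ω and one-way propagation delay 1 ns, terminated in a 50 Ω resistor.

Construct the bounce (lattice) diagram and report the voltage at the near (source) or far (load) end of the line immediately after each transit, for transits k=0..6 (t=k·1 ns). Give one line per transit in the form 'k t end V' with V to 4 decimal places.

Γ_L=-0.600000, Γ_S=-0.142857; launch V₁=10·200/350=5.714286
k=0 src: V=5.7143
k=1 load: inc=5.714286, refl=5.714286·-0.600000=-3.4286; V=0.000000+5.714286+-3.428571=2.2857
k=2 src: inc=-3.428571, refl=-3.428571·-0.142857=0.4898; V=5.714286+-3.428571+0.489796=2.7755
k=3 load: inc=0.489796, refl=0.489796·-0.600000=-0.2939; V=2.285714+0.489796+-0.293878=2.4816
k=4 src: inc=-0.293878, refl=-0.293878·-0.142857=0.0420; V=2.775510+-0.293878+0.041983=2.5236
k=5 load: inc=0.041983, refl=0.041983·-0.600000=-0.0252; V=2.481633+0.041983+-0.025190=2.4984
k=6 src: inc=-0.025190, refl=-0.025190·-0.142857=0.0036; V=2.523615+-0.025190+0.003599=2.5020

0 0 source 5.7143
1 1 load 2.2857
2 2 source 2.7755
3 3 load 2.4816
4 4 source 2.5236
5 5 load 2.4984
6 6 source 2.5020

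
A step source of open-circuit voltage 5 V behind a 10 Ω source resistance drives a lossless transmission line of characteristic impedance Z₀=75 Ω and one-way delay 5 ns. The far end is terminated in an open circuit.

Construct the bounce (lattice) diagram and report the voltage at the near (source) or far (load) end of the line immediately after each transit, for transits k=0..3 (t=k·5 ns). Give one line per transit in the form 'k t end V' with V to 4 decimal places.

Γ_L=1.000000, Γ_S=-0.764706; launch V₁=5·75/85=4.411765
k=0 src: V=4.4118
k=1 load: inc=4.411765, refl=4.411765·1.000000=4.4118; V=0.000000+4.411765+4.411765=8.8235
k=2 src: inc=4.411765, refl=4.411765·-0.764706=-3.3737; V=4.411765+4.411765+-3.373702=5.4498
k=3 load: inc=-3.373702, refl=-3.373702·1.000000=-3.3737; V=8.823529+-3.373702+-3.373702=2.0761

0 0 source 4.4118
1 5 load 8.8235
2 10 source 5.4498
3 15 load 2.0761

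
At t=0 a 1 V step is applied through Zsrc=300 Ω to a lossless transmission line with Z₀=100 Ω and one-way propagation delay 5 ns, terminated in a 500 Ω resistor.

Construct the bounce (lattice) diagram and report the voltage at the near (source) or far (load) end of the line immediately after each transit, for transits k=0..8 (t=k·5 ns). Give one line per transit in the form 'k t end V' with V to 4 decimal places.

Γ_L=0.666667, Γ_S=0.500000; launch V₁=1·100/400=0.250000
k=0 src: V=0.2500
k=1 load: inc=0.250000, refl=0.250000·0.666667=0.1667; V=0.000000+0.250000+0.166667=0.4167
k=2 src: inc=0.166667, refl=0.166667·0.500000=0.0833; V=0.250000+0.166667+0.083333=0.5000
k=3 load: inc=0.083333, refl=0.083333·0.666667=0.0556; V=0.416667+0.083333+0.055556=0.5556
k=4 src: inc=0.055556, refl=0.055556·0.500000=0.0278; V=0.500000+0.055556+0.027778=0.5833
k=5 load: inc=0.027778, refl=0.027778·0.666667=0.0185; V=0.555556+0.027778+0.018519=0.6019
k=6 src: inc=0.018519, refl=0.018519·0.500000=0.0093; V=0.583333+0.018519+0.009259=0.6111
k=7 load: inc=0.009259, refl=0.009259·0.666667=0.0062; V=0.601852+0.009259+0.006173=0.6173
k=8 src: inc=0.006173, refl=0.006173·0.500000=0.0031; V=0.611111+0.006173+0.003086=0.6204

0 0 source 0.2500
1 5 load 0.4167
2 10 source 0.5000
3 15 load 0.5556
4 20 source 0.5833
5 25 load 0.6019
6 30 source 0.6111
7 35 load 0.6173
8 40 source 0.6204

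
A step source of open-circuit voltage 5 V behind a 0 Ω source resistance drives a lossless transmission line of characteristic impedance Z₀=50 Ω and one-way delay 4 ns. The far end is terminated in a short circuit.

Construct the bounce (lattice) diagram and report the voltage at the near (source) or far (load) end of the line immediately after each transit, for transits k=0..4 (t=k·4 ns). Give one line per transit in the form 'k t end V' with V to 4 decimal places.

Γ_L=-1.000000, Γ_S=-1.000000; launch V₁=5·50/50=5.000000
k=0 src: V=5.0000
k=1 load: inc=5.000000, refl=5.000000·-1.000000=-5.0000; V=0.000000+5.000000+-5.000000=0.0000
k=2 src: inc=-5.000000, refl=-5.000000·-1.000000=5.0000; V=5.000000+-5.000000+5.000000=5.0000
k=3 load: inc=5.000000, refl=5.000000·-1.000000=-5.0000; V=0.000000+5.000000+-5.000000=0.0000
k=4 src: inc=-5.000000, refl=-5.000000·-1.000000=5.0000; V=5.000000+-5.000000+5.000000=5.0000

0 0 source 5.0000
1 4 load 0.0000
2 8 source 5.0000
3 12 load 0.0000
4 16 source 5.0000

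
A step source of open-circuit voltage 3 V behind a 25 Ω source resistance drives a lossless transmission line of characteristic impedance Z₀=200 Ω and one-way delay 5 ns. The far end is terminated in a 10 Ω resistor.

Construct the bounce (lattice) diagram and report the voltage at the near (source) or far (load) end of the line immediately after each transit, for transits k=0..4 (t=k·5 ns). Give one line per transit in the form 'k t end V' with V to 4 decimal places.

0 0 source 2.6667
1 5 load 0.2540
2 10 source 2.1305
3 15 load 0.4327
4 20 source 1.7532

Γ_L=-0.904762, Γ_S=-0.777778; launch V₁=3·200/225=2.666667
k=0 src: V=2.6667
k=1 load: inc=2.666667, refl=2.666667·-0.904762=-2.4127; V=0.000000+2.666667+-2.412698=0.2540
k=2 src: inc=-2.412698, refl=-2.412698·-0.777778=1.8765; V=2.666667+-2.412698+1.876543=2.1305
k=3 load: inc=1.876543, refl=1.876543·-0.904762=-1.6978; V=0.253968+1.876543+-1.697825=0.4327
k=4 src: inc=-1.697825, refl=-1.697825·-0.777778=1.3205; V=2.130511+-1.697825+1.320530=1.7532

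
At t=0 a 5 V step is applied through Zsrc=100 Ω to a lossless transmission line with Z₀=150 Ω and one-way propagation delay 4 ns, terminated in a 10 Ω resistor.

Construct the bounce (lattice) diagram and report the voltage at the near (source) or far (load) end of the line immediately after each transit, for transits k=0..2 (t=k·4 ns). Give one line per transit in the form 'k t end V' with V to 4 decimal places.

0 0 source 3.0000
1 4 load 0.3750
2 8 source 0.9000

Γ_L=-0.875000, Γ_S=-0.200000; launch V₁=5·150/250=3.000000
k=0 src: V=3.0000
k=1 load: inc=3.000000, refl=3.000000·-0.875000=-2.6250; V=0.000000+3.000000+-2.625000=0.3750
k=2 src: inc=-2.625000, refl=-2.625000·-0.200000=0.5250; V=3.000000+-2.625000+0.525000=0.9000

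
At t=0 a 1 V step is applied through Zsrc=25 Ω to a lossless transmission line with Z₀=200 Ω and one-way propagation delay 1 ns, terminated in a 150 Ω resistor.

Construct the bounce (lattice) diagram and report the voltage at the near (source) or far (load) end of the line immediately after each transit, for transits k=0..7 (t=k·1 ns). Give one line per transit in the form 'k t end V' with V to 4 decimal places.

0 0 source 0.8889
1 1 load 0.7619
2 2 source 0.8607
3 3 load 0.8466
4 4 source 0.8575
5 5 load 0.8560
6 6 source 0.8572
7 7 load 0.8570

Γ_L=-0.142857, Γ_S=-0.777778; launch V₁=1·200/225=0.888889
k=0 src: V=0.8889
k=1 load: inc=0.888889, refl=0.888889·-0.142857=-0.1270; V=0.000000+0.888889+-0.126984=0.7619
k=2 src: inc=-0.126984, refl=-0.126984·-0.777778=0.0988; V=0.888889+-0.126984+0.098765=0.8607
k=3 load: inc=0.098765, refl=0.098765·-0.142857=-0.0141; V=0.761905+0.098765+-0.014109=0.8466
k=4 src: inc=-0.014109, refl=-0.014109·-0.777778=0.0110; V=0.860670+-0.014109+0.010974=0.8575
k=5 load: inc=0.010974, refl=0.010974·-0.142857=-0.0016; V=0.846561+0.010974+-0.001568=0.8560
k=6 src: inc=-0.001568, refl=-0.001568·-0.777778=0.0012; V=0.857535+-0.001568+0.001219=0.8572
k=7 load: inc=0.001219, refl=0.001219·-0.142857=-0.0002; V=0.855967+0.001219+-0.000174=0.8570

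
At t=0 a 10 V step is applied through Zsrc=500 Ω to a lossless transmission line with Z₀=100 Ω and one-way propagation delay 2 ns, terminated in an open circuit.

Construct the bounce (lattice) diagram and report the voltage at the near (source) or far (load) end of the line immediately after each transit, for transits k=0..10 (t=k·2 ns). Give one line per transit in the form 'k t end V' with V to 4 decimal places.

0 0 source 1.6667
1 2 load 3.3333
2 4 source 4.4444
3 6 load 5.5556
4 8 source 6.2963
5 10 load 7.0370
6 12 source 7.5309
7 14 load 8.0247
8 16 source 8.3539
9 18 load 8.6831
10 20 source 8.9026

Γ_L=1.000000, Γ_S=0.666667; launch V₁=10·100/600=1.666667
k=0 src: V=1.6667
k=1 load: inc=1.666667, refl=1.666667·1.000000=1.6667; V=0.000000+1.666667+1.666667=3.3333
k=2 src: inc=1.666667, refl=1.666667·0.666667=1.1111; V=1.666667+1.666667+1.111111=4.4444
k=3 load: inc=1.111111, refl=1.111111·1.000000=1.1111; V=3.333333+1.111111+1.111111=5.5556
k=4 src: inc=1.111111, refl=1.111111·0.666667=0.7407; V=4.444444+1.111111+0.740741=6.2963
k=5 load: inc=0.740741, refl=0.740741·1.000000=0.7407; V=5.555556+0.740741+0.740741=7.0370
k=6 src: inc=0.740741, refl=0.740741·0.666667=0.4938; V=6.296296+0.740741+0.493827=7.5309
k=7 load: inc=0.493827, refl=0.493827·1.000000=0.4938; V=7.037037+0.493827+0.493827=8.0247
k=8 src: inc=0.493827, refl=0.493827·0.666667=0.3292; V=7.530864+0.493827+0.329218=8.3539
k=9 load: inc=0.329218, refl=0.329218·1.000000=0.3292; V=8.024691+0.329218+0.329218=8.6831
k=10 src: inc=0.329218, refl=0.329218·0.666667=0.2195; V=8.353909+0.329218+0.219479=8.9026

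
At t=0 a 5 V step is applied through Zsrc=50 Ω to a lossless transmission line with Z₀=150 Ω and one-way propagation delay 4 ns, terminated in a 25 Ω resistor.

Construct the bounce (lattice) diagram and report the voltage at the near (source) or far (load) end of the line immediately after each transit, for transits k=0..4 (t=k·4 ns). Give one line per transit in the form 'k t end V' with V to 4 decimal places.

Γ_L=-0.714286, Γ_S=-0.500000; launch V₁=5·150/200=3.750000
k=0 src: V=3.7500
k=1 load: inc=3.750000, refl=3.750000·-0.714286=-2.6786; V=0.000000+3.750000+-2.678571=1.0714
k=2 src: inc=-2.678571, refl=-2.678571·-0.500000=1.3393; V=3.750000+-2.678571+1.339286=2.4107
k=3 load: inc=1.339286, refl=1.339286·-0.714286=-0.9566; V=1.071429+1.339286+-0.956633=1.4541
k=4 src: inc=-0.956633, refl=-0.956633·-0.500000=0.4783; V=2.410714+-0.956633+0.478316=1.9324

0 0 source 3.7500
1 4 load 1.0714
2 8 source 2.4107
3 12 load 1.4541
4 16 source 1.9324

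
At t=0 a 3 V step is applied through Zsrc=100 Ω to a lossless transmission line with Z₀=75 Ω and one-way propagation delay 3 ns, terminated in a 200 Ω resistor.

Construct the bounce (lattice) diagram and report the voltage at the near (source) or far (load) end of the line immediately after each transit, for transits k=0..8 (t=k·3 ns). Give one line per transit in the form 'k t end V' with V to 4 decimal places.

Γ_L=0.454545, Γ_S=0.142857; launch V₁=3·75/175=1.285714
k=0 src: V=1.2857
k=1 load: inc=1.285714, refl=1.285714·0.454545=0.5844; V=0.000000+1.285714+0.584416=1.8701
k=2 src: inc=0.584416, refl=0.584416·0.142857=0.0835; V=1.285714+0.584416+0.083488=1.9536
k=3 load: inc=0.083488, refl=0.083488·0.454545=0.0379; V=1.870130+0.083488+0.037949=1.9916
k=4 src: inc=0.037949, refl=0.037949·0.142857=0.0054; V=1.953618+0.037949+0.005421=1.9970
k=5 load: inc=0.005421, refl=0.005421·0.454545=0.0025; V=1.991567+0.005421+0.002464=1.9995
k=6 src: inc=0.002464, refl=0.002464·0.142857=0.0004; V=1.996988+0.002464+0.000352=1.9998
k=7 load: inc=0.000352, refl=0.000352·0.454545=0.0002; V=1.999452+0.000352+0.000160=2.0000
k=8 src: inc=0.000160, refl=0.000160·0.142857=0.0000; V=1.999804+0.000160+0.000023=2.0000

0 0 source 1.2857
1 3 load 1.8701
2 6 source 1.9536
3 9 load 1.9916
4 12 source 1.9970
5 15 load 1.9995
6 18 source 1.9998
7 21 load 2.0000
8 24 source 2.0000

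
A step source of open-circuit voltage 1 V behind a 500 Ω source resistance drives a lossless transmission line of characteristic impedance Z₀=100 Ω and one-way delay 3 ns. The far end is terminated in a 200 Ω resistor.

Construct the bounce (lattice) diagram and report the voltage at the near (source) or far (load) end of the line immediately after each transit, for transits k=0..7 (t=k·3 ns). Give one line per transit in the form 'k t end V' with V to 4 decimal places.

Γ_L=0.333333, Γ_S=0.666667; launch V₁=1·100/600=0.166667
k=0 src: V=0.1667
k=1 load: inc=0.166667, refl=0.166667·0.333333=0.0556; V=0.000000+0.166667+0.055556=0.2222
k=2 src: inc=0.055556, refl=0.055556·0.666667=0.0370; V=0.166667+0.055556+0.037037=0.2593
k=3 load: inc=0.037037, refl=0.037037·0.333333=0.0123; V=0.222222+0.037037+0.012346=0.2716
k=4 src: inc=0.012346, refl=0.012346·0.666667=0.0082; V=0.259259+0.012346+0.008230=0.2798
k=5 load: inc=0.008230, refl=0.008230·0.333333=0.0027; V=0.271605+0.008230+0.002743=0.2826
k=6 src: inc=0.002743, refl=0.002743·0.666667=0.0018; V=0.279835+0.002743+0.001829=0.2844
k=7 load: inc=0.001829, refl=0.001829·0.333333=0.0006; V=0.282579+0.001829+0.000610=0.2850

0 0 source 0.1667
1 3 load 0.2222
2 6 source 0.2593
3 9 load 0.2716
4 12 source 0.2798
5 15 load 0.2826
6 18 source 0.2844
7 21 load 0.2850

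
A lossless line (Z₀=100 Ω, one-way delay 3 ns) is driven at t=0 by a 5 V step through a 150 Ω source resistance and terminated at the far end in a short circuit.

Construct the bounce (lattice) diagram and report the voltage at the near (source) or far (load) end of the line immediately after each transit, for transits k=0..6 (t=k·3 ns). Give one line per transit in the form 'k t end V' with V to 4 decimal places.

0 0 source 2.0000
1 3 load 0.0000
2 6 source -0.4000
3 9 load 0.0000
4 12 source 0.0800
5 15 load 0.0000
6 18 source -0.0160

Γ_L=-1.000000, Γ_S=0.200000; launch V₁=5·100/250=2.000000
k=0 src: V=2.0000
k=1 load: inc=2.000000, refl=2.000000·-1.000000=-2.0000; V=0.000000+2.000000+-2.000000=0.0000
k=2 src: inc=-2.000000, refl=-2.000000·0.200000=-0.4000; V=2.000000+-2.000000+-0.400000=-0.4000
k=3 load: inc=-0.400000, refl=-0.400000·-1.000000=0.4000; V=0.000000+-0.400000+0.400000=0.0000
k=4 src: inc=0.400000, refl=0.400000·0.200000=0.0800; V=-0.400000+0.400000+0.080000=0.0800
k=5 load: inc=0.080000, refl=0.080000·-1.000000=-0.0800; V=0.000000+0.080000+-0.080000=0.0000
k=6 src: inc=-0.080000, refl=-0.080000·0.200000=-0.0160; V=0.080000+-0.080000+-0.016000=-0.0160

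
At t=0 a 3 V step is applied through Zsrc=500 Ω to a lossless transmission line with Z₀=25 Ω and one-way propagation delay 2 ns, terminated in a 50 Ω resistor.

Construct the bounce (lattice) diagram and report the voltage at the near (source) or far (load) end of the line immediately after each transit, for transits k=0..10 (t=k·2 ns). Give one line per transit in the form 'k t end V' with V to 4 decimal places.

0 0 source 0.1429
1 2 load 0.1905
2 4 source 0.2336
3 6 load 0.2479
4 8 source 0.2609
5 10 load 0.2652
6 12 source 0.2692
7 14 load 0.2705
8 16 source 0.2717
9 18 load 0.2720
10 20 source 0.2724

Γ_L=0.333333, Γ_S=0.904762; launch V₁=3·25/525=0.142857
k=0 src: V=0.1429
k=1 load: inc=0.142857, refl=0.142857·0.333333=0.0476; V=0.000000+0.142857+0.047619=0.1905
k=2 src: inc=0.047619, refl=0.047619·0.904762=0.0431; V=0.142857+0.047619+0.043084=0.2336
k=3 load: inc=0.043084, refl=0.043084·0.333333=0.0144; V=0.190476+0.043084+0.014361=0.2479
k=4 src: inc=0.014361, refl=0.014361·0.904762=0.0130; V=0.233560+0.014361+0.012994=0.2609
k=5 load: inc=0.012994, refl=0.012994·0.333333=0.0043; V=0.247921+0.012994+0.004331=0.2652
k=6 src: inc=0.004331, refl=0.004331·0.904762=0.0039; V=0.260915+0.004331+0.003919=0.2692
k=7 load: inc=0.003919, refl=0.003919·0.333333=0.0013; V=0.265246+0.003919+0.001306=0.2705
k=8 src: inc=0.001306, refl=0.001306·0.904762=0.0012; V=0.269165+0.001306+0.001182=0.2717
k=9 load: inc=0.001182, refl=0.001182·0.333333=0.0004; V=0.270471+0.001182+0.000394=0.2720
k=10 src: inc=0.000394, refl=0.000394·0.904762=0.0004; V=0.271653+0.000394+0.000356=0.2724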